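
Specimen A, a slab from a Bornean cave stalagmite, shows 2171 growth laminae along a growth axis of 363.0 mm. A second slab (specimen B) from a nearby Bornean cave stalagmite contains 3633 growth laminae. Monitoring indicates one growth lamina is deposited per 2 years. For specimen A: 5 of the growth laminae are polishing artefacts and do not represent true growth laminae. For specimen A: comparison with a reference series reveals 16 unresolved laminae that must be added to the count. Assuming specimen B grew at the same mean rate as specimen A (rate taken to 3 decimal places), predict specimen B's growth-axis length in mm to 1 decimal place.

Specimen A: true growth lamina count = 2171 − 5 + 16 = 2182.
Specimen A: 2182 growth laminae at 2 years each span 2182 × 2 = 4364 years.
A: Mean rate = 363.0 mm / 4364 years ≈ 0.083 mm per year.
Specimen B: at 2 years per growth lamina, 3633 × 2 = 7266 years. Length of B = 0.083 × 7266 = 603.1 mm.

603.1 mm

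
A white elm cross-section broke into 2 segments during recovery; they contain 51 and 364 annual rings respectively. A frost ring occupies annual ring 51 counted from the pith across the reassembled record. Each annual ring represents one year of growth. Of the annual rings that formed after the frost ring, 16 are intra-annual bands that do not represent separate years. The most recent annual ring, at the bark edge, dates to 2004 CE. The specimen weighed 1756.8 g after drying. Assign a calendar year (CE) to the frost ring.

1656 CE

Total annual rings = 51 + 364 = 415.
The frost ring sits at annual ring 51 from the pith, so 415 − 51 = 364 annual rings formed after it.
364 − 16 false = 348 true annual rings after the frost ring.
Counting back 348 years from 2004 CE places the frost ring in 2004 − 348 = 1656 CE.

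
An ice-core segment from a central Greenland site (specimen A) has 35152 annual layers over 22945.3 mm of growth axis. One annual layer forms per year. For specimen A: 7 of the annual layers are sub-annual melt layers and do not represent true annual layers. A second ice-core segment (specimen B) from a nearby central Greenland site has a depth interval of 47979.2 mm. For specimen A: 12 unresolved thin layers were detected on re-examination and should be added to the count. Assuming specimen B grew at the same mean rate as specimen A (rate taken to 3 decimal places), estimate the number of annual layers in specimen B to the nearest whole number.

Specimen A: adjusted count: 35152 − 7 + 12 = 35157 annual layers.
A: 22945.3 mm over 35157 years gives 22945.3 / 35157 ≈ 0.653 mm per year.
Specimen B: 47979.2 mm / 0.653 mm per year = 73475.04 years ≈ 73475 annual layers.

73475 annual layers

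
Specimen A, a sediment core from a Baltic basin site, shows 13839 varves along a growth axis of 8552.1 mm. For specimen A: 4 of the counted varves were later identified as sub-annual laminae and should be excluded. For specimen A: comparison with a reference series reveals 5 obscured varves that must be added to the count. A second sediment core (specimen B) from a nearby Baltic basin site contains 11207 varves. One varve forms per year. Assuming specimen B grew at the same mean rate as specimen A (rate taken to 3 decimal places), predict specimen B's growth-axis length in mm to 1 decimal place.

Specimen A: true varve count = 13839 − 4 + 5 = 13840.
A: 8552.1 mm over 13840 years gives 8552.1 / 13840 ≈ 0.618 mm/year.
B's length ≈ 0.618 × 11207 = 6925.9 mm.

6925.9 mm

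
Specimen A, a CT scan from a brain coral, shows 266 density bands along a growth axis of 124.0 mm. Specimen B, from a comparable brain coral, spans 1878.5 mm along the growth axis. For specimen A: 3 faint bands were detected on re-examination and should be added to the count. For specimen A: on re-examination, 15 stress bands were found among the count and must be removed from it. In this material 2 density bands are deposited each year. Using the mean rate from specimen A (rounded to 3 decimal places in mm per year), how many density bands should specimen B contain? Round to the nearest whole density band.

3849 density bands

Specimen A: after corrections the count is 266 − 15 + 3 = 254 density bands.
Specimen A: dividing by 2 density bands per year: 254 / 2 = 127 years.
A: 124.0 mm over 127 years gives 124.0 / 127 ≈ 0.976 mm/yr.
For B, 1878.5 / 0.976 = 1924.69 years; at 2 density bands per year that is 1924.69 × 2 ≈ 3849 density bands.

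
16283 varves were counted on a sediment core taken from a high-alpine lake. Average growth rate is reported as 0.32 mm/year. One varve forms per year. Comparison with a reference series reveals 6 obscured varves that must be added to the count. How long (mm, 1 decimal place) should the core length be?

5212.5 mm

True varve count = 16283 + 6 = 16289.
Length ≈ 0.32 × 16289 = 5212.5 mm.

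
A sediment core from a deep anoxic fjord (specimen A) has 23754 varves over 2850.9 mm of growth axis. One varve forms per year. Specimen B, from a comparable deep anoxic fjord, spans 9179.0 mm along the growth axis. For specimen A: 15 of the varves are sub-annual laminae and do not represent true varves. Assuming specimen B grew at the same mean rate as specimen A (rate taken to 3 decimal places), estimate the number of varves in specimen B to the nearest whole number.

Specimen A: correcting the raw count gives 23754 − 15 = 23739 true varves.
A: Mean rate = 2850.9 mm / 23739 years ≈ 0.120 mm/year.
Specimen B: 9179.0 mm / 0.120 mm per year = 76491.67 years ≈ 76492 varves.

76492 varves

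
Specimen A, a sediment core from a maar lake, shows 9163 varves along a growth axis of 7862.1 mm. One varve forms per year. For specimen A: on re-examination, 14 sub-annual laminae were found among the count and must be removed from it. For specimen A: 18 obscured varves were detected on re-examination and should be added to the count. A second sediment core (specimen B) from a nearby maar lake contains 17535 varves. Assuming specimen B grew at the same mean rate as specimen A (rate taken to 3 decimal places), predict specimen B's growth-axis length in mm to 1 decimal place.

Specimen A: correcting the raw count gives 9163 − 14 + 18 = 9167 true varves.
A: 7862.1 mm over 9167 years gives 7862.1 / 9167 ≈ 0.858 mm per year.
For B, 0.858 mm/year × 17535 years = 15045.0 mm.

15045.0 mm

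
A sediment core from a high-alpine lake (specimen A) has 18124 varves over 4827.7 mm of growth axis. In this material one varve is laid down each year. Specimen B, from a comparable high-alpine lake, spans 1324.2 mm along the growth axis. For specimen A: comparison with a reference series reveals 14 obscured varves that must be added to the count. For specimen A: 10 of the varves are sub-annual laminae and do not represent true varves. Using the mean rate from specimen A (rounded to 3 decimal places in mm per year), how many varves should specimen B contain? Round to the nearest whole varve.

Specimen A: after corrections the count is 18124 − 10 + 14 = 18128 varves.
A: Mean rate = 4827.7 mm / 18128 years ≈ 0.266 mm/year.
B spans 1324.2 / 0.266 = 4978.20 years ≈ 4978 varves.

4978 varves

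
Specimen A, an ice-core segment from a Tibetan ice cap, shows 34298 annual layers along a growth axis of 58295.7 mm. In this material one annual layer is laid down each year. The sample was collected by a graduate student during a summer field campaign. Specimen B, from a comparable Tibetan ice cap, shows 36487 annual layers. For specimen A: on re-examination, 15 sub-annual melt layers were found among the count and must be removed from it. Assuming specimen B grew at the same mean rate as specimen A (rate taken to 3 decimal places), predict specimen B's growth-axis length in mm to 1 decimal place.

62027.9 mm

Specimen A: true annual layer count = 34298 − 15 = 34283.
A: Extension rate ≈ 58295.7 / 34283 = 1.700 mm/yr.
For B, 1.700 mm/year × 36487 years = 62027.9 mm.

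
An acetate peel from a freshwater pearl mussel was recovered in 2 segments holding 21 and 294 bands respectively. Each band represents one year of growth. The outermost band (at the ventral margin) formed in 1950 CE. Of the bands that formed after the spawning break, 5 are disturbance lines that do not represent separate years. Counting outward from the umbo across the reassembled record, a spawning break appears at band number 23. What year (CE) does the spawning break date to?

Total bands = 21 + 294 = 315.
Between band 23 and the ventral margin there are 315 − 23 = 292 bands.
Removing the 5 false bands leaves 292 − 5 = 287 true bands beyond the spawning break.
The band at the ventral margin is 1950 CE, so the spawning break dates to 1950 − 287 = 1663 CE.

1663 CE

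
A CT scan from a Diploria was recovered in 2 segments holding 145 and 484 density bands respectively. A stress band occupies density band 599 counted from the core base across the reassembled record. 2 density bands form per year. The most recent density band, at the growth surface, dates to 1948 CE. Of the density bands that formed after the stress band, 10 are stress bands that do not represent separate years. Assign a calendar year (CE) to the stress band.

Total density bands = 145 + 484 = 629.
The stress band sits at density band 599 from the core base, so 629 − 599 = 30 density bands formed after it.
30 − 10 false = 20 true density bands after the stress band.
Dividing by 2 density bands per year: 20 / 2 = 10 years.
The density band at the growth surface is 1948 CE, so the stress band dates to 1948 − 10 = 1938 CE.

1938 CE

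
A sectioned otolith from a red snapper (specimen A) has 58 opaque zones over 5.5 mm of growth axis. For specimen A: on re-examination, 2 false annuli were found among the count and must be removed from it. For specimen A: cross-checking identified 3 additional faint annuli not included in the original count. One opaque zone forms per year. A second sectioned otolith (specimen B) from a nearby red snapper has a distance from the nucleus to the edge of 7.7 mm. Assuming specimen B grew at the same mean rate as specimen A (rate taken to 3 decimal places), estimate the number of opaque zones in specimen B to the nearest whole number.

Specimen A: after corrections the count is 58 − 2 + 3 = 59 opaque zones.
A: Extension rate ≈ 5.5 / 59 = 0.093 mm per year.
B spans 7.7 / 0.093 = 82.80 years ≈ 83 opaque zones.

83 opaque zones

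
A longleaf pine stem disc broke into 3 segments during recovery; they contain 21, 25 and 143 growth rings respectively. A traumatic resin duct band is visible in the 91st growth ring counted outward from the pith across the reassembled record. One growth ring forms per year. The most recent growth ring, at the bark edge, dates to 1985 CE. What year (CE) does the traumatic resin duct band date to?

Total growth rings = 21 + 25 + 143 = 189.
The traumatic resin duct band sits at growth ring 91 from the pith, so 189 − 91 = 98 growth rings formed after it.
1985 − 98 = 1887 CE.

1887 CE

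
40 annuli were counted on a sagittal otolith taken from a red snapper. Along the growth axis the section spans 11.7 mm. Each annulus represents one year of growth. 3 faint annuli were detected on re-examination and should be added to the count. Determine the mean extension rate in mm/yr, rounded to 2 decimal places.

Correcting the raw count gives 40 + 3 = 43 true annuli.
Mean rate = 11.7 mm / 43 years ≈ 0.27 mm/yr.

0.27 mm/yr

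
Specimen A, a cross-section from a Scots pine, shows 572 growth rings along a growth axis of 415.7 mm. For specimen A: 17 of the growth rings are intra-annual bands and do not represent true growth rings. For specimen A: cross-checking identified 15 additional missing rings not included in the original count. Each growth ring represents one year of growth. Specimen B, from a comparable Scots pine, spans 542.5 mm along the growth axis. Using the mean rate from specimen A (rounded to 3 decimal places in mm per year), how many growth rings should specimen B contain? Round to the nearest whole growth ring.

744 growth rings

Specimen A: after corrections the count is 572 − 17 + 15 = 570 growth rings.
A: 415.7 mm over 570 years gives 415.7 / 570 ≈ 0.729 mm/year.
Specimen B: 542.5 mm / 0.729 mm per year = 744.17 years ≈ 744 growth rings.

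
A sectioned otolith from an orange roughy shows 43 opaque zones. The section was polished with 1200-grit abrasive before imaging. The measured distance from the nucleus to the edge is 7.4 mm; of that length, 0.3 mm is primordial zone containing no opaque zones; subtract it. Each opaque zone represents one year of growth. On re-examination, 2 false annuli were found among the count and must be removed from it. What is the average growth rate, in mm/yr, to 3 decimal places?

After corrections the count is 43 − 2 = 41 opaque zones.
The growth record spans 7.4 − 0.3 = 7.1 mm.
Extension rate ≈ 7.1 / 41 = 0.173 mm/yr.

0.173 mm/yr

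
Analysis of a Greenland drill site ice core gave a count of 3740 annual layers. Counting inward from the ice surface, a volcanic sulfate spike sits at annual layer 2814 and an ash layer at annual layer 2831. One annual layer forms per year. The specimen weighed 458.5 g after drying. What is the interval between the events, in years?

17 yr

Separation: 2831 − 2814 = 17 annual layers.
That is 17 years at one annual layer per year.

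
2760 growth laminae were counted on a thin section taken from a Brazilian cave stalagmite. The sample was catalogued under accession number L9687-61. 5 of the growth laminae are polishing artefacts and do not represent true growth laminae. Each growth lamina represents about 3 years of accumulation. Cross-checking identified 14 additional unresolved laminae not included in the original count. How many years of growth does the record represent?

After corrections the count is 2760 − 5 + 14 = 2769 growth laminae.
2769 growth laminae at 3 years each span 2769 × 3 = 8307 years.

8307 years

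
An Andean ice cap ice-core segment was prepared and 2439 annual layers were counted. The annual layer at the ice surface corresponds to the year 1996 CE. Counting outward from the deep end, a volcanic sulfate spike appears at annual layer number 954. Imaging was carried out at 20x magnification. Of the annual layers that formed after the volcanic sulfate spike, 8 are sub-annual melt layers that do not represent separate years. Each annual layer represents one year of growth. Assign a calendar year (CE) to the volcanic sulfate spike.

519 CE

The volcanic sulfate spike sits at annual layer 954 from the deep end, so 2439 − 954 = 1485 annual layers formed after it.
Excluding 8 false annual layers: 1485 − 8 = 1477.
The annual layer at the ice surface is 1996 CE, so the volcanic sulfate spike dates to 1996 − 1477 = 519 CE.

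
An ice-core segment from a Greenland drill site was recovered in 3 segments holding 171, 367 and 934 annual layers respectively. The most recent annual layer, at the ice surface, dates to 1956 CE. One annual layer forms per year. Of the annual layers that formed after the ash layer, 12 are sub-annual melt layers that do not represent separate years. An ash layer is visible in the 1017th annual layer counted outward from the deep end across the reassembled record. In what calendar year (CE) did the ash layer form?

1513 CE

Total annual layers = 171 + 367 + 934 = 1472.
The ash layer sits at annual layer 1017 from the deep end, so 1472 − 1017 = 455 annual layers formed after it.
Excluding 12 false annual layers: 455 − 12 = 443.
Counting back 443 years from 1956 CE places the ash layer in 1956 − 443 = 1513 CE.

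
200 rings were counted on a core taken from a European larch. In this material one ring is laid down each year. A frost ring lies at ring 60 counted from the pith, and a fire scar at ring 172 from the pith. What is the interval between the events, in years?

112 years

172 − 60 = 112 rings lie between the two events.
One ring per year makes the interval 112 years.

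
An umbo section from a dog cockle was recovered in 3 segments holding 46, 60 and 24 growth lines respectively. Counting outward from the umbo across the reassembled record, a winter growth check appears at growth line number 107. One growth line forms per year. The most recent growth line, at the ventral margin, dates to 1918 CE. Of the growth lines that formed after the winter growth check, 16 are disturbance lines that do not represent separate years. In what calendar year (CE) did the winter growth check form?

1911 CE

Total growth lines = 46 + 60 + 24 = 130.
Between growth line 107 and the ventral margin there are 130 − 107 = 23 growth lines.
Excluding 16 false growth lines: 23 − 16 = 7.
1918 − 7 = 1911 CE.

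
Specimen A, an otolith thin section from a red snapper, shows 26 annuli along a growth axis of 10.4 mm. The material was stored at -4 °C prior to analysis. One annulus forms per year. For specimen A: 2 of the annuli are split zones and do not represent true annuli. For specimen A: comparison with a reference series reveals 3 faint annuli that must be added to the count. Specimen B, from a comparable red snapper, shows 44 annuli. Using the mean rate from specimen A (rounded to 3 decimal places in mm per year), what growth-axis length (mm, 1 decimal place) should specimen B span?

16.9 mm

Specimen A: true annulus count = 26 − 2 + 3 = 27.
A: Extension rate ≈ 10.4 / 27 = 0.385 mm/yr.
For B, 0.385 mm/year × 44 years = 16.9 mm.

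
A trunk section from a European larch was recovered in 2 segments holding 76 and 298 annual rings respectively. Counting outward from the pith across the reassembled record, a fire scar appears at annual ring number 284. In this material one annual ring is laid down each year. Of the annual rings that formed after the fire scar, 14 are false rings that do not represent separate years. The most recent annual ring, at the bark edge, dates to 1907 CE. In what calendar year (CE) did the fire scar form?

1831 CE

Total annual rings = 76 + 298 = 374.
The fire scar sits at annual ring 284 from the pith, so 374 − 284 = 90 annual rings formed after it.
Removing the 14 false annual rings leaves 90 − 14 = 76 true annual rings beyond the fire scar.
Counting back 76 years from 1907 CE places the fire scar in 1907 − 76 = 1831 CE.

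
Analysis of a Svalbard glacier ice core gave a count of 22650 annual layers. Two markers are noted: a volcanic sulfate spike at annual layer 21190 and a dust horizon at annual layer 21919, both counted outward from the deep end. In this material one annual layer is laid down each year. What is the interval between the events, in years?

729 years

The two markers are separated by 21919 − 21190 = 729 annual layers.
At one annual layer per year, 729 years elapsed between them.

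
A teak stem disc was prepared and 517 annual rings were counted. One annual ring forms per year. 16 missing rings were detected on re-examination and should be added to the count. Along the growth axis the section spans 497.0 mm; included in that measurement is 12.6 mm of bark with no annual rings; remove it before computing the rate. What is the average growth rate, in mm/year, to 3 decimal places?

Adjusted count: 517 + 16 = 533 annual rings.
Net length = 497.0 − 12.6 = 484.4 mm.
Mean rate = 484.4 mm / 533 years ≈ 0.909 mm/year.

0.909 mm/year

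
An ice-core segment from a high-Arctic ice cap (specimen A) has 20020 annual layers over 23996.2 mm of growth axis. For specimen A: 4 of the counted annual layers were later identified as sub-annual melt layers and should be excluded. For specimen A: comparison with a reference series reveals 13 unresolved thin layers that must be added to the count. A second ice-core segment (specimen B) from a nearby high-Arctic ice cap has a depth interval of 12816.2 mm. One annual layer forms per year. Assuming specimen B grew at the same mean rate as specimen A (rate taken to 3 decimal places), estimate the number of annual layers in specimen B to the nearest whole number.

Specimen A: correcting the raw count gives 20020 − 4 + 13 = 20029 true annual layers.
A: Mean rate = 23996.2 mm / 20029 years ≈ 1.198 mm/year.
Specimen B: 12816.2 mm / 1.198 mm per year = 10698.00 years ≈ 10698 annual layers.

10698 annual layers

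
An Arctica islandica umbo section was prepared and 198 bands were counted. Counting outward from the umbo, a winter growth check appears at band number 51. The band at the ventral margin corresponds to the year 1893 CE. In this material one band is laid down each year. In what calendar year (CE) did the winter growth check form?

1746 CE

198 − 51 = 147 bands lie beyond the winter growth check toward the ventral margin.
Counting back 147 years from 1893 CE places the winter growth check in 1893 − 147 = 1746 CE.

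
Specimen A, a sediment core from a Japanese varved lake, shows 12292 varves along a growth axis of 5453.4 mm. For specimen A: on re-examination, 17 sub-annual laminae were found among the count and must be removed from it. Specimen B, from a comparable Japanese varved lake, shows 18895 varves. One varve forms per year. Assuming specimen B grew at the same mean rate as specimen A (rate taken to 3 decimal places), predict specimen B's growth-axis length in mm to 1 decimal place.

8389.4 mm

Specimen A: true varve count = 12292 − 17 = 12275.
A: Mean rate = 5453.4 mm / 12275 years ≈ 0.444 mm/year.
Length of B = 0.444 × 18895 = 8389.4 mm.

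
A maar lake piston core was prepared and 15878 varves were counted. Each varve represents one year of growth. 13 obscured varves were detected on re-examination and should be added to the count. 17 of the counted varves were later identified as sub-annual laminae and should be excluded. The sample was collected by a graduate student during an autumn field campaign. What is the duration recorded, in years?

15874 yr

Correcting the raw count gives 15878 − 17 + 13 = 15874 true varves.
With a one-to-one varve periodicity this is 15874 years.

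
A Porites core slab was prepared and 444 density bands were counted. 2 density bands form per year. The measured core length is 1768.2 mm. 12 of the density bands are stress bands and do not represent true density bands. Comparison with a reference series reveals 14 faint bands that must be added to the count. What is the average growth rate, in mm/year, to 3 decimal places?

7.929 mm/year

Adjusted count: 444 − 12 + 14 = 446 density bands.
Dividing by 2 density bands per year: 446 / 2 = 223 years.
Mean rate = 1768.2 mm / 223 years ≈ 7.929 mm/year.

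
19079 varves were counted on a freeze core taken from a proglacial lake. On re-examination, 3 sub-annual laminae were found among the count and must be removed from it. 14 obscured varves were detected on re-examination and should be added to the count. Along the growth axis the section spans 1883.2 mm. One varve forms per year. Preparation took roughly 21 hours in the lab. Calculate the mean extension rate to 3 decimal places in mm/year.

0.099 mm/year

True varve count = 19079 − 3 + 14 = 19090.
Extension rate ≈ 1883.2 / 19090 = 0.099 mm/year.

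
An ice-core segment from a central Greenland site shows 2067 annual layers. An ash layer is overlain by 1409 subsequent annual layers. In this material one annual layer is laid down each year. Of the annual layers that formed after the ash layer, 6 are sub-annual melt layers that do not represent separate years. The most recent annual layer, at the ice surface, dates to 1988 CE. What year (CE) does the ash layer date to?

There are 1409 annual layers younger than the ash layer.
Removing the 6 false annual layers leaves 1409 − 6 = 1403 true annual layers beyond the ash layer.
The annual layer at the ice surface is 1988 CE, so the ash layer dates to 1988 − 1403 = 585 CE.

585 CE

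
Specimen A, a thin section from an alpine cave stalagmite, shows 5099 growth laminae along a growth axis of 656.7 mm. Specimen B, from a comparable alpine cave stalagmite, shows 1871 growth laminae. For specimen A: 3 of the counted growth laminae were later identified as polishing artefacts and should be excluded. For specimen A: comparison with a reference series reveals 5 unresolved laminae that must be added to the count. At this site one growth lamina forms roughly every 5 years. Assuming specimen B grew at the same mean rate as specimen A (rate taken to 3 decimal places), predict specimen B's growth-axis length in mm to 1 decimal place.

Specimen A: true growth lamina count = 5099 − 3 + 5 = 5101.
Specimen A: at 5 years per growth lamina, 5101 × 5 = 25505 years.
A: Extension rate ≈ 656.7 / 25505 = 0.026 mm/yr.
Specimen B: 1871 growth laminae at 5 years each span 1871 × 5 = 9355 years. For B, 0.026 mm/year × 9355 years = 243.2 mm.

243.2 mm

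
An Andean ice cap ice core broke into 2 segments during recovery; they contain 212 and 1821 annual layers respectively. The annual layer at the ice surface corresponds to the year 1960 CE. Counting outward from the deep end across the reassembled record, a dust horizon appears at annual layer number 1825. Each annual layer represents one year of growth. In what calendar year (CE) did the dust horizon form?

1752 CE

Total annual layers = 212 + 1821 = 2033.
Between annual layer 1825 and the ice surface there are 2033 − 1825 = 208 annual layers.
The annual layer at the ice surface is 1960 CE, so the dust horizon dates to 1960 − 208 = 1752 CE.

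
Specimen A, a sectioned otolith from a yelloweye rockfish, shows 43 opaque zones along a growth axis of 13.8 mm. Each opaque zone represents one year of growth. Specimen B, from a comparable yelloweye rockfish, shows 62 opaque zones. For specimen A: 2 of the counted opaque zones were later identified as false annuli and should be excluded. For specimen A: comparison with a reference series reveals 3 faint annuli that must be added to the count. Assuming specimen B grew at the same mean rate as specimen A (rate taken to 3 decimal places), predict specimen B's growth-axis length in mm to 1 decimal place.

19.5 mm

Specimen A: adjusted count: 43 − 2 + 3 = 44 opaque zones.
A: Extension rate ≈ 13.8 / 44 = 0.314 mm per year.
B's length ≈ 0.314 × 62 = 19.5 mm.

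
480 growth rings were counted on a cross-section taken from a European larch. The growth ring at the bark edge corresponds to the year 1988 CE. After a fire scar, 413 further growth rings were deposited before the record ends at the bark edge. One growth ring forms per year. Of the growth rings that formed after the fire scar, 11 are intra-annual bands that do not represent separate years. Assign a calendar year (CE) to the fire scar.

There are 413 growth rings younger than the fire scar.
Excluding 11 false growth rings: 413 − 11 = 402.
The growth ring at the bark edge is 1988 CE, so the fire scar dates to 1988 − 402 = 1586 CE.

1586 CE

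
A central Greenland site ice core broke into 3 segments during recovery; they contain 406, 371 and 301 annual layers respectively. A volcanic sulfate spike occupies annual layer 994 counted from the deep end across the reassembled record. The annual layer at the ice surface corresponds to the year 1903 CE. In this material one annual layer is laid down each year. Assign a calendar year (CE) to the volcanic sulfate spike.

1819 CE

Total annual layers = 406 + 371 + 301 = 1078.
1078 − 994 = 84 annual layers lie beyond the volcanic sulfate spike toward the ice surface.
1903 − 84 = 1819 CE.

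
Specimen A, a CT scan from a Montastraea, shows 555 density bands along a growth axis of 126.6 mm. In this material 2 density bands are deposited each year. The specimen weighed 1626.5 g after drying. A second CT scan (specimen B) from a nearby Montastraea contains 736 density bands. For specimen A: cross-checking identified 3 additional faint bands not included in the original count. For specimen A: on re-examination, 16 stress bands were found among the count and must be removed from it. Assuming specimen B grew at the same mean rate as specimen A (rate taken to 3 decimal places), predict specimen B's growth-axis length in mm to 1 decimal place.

171.9 mm

Specimen A: true density band count = 555 − 16 + 3 = 542.
Specimen A: with 2 density bands per year, 542 / 2 = 271 years.
A: Extension rate ≈ 126.6 / 271 = 0.467 mm/yr.
Specimen B: dividing by 2 density bands per year: 736 / 2 = 368 years. B's length ≈ 0.467 × 368 = 171.9 mm.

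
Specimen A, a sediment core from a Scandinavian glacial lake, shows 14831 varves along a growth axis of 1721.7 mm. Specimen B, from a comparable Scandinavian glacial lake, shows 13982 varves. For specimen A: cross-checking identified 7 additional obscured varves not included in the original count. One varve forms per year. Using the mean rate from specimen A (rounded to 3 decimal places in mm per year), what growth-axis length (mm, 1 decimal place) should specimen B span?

Specimen A: true varve count = 14831 + 7 = 14838.
A: Extension rate ≈ 1721.7 / 14838 = 0.116 mm/yr.
For B, 0.116 mm/year × 13982 years = 1621.9 mm.

1621.9 mm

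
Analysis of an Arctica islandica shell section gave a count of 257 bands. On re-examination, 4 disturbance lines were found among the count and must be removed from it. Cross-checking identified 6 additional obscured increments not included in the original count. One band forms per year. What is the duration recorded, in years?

259 years

After corrections the count is 257 − 4 + 6 = 259 bands.
With a one-to-one band periodicity this is 259 years.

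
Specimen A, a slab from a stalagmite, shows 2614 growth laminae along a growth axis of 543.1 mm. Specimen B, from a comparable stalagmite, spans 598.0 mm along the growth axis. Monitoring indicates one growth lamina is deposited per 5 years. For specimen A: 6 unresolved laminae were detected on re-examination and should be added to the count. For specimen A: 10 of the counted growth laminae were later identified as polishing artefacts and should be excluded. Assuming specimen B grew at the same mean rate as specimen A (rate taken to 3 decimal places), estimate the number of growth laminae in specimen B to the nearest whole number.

Specimen A: true growth lamina count = 2614 − 10 + 6 = 2610.
Specimen A: 2610 growth laminae at 5 years each span 2610 × 5 = 13050 years.
A: Mean rate = 543.1 mm / 13050 years ≈ 0.042 mm/year.
Specimen B: 598.0 mm / 0.042 mm per year = 14238.10 years; at 5 years per growth lamina that is 14238.10 / 5 ≈ 2848 growth laminae.

2848 growth laminae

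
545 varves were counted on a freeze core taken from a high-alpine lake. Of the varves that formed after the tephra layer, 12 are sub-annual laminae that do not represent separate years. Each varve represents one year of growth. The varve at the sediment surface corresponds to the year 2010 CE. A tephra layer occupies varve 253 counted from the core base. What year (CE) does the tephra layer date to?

1730 CE

545 − 253 = 292 varves lie beyond the tephra layer toward the sediment surface.
292 − 12 false = 280 true varves after the tephra layer.
The varve at the sediment surface is 2010 CE, so the tephra layer dates to 2010 − 280 = 1730 CE.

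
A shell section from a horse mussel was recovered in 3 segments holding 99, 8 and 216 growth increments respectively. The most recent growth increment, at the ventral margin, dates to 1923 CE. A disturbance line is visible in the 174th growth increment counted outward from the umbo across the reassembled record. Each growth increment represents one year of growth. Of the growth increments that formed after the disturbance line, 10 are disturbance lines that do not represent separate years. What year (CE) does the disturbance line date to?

1784 CE

Total growth increments = 99 + 8 + 216 = 323.
The disturbance line sits at growth increment 174 from the umbo, so 323 − 174 = 149 growth increments formed after it.
149 − 10 false = 139 true growth increments after the disturbance line.
The growth increment at the ventral margin is 1923 CE, so the disturbance line dates to 1923 − 139 = 1784 CE.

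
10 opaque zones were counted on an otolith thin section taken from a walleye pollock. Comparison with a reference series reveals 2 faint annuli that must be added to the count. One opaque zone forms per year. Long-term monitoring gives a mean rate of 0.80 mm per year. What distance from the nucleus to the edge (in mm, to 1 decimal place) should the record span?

9.6 mm

Adjusted count: 10 + 2 = 12 opaque zones.
12 years at 0.80 mm/year gives 0.80 × 12 = 9.6 mm.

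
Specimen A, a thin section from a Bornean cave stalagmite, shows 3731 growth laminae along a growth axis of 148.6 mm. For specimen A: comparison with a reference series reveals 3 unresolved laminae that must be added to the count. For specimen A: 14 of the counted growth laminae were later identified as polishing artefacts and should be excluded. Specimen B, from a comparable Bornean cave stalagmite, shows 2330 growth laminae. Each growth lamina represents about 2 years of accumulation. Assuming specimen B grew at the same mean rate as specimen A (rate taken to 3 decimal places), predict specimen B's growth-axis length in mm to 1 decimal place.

Specimen A: true growth lamina count = 3731 − 14 + 3 = 3720.
Specimen A: 3720 growth laminae at 2 years each span 3720 × 2 = 7440 years.
A: 148.6 mm over 7440 years gives 148.6 / 7440 ≈ 0.020 mm/year.
Specimen B: at 2 years per growth lamina, 2330 × 2 = 4660 years. For B, 0.020 mm/year × 4660 years = 93.2 mm.

93.2 mm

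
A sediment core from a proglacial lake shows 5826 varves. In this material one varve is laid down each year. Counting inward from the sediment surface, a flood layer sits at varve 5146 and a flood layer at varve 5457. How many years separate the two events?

5457 − 5146 = 311 varves lie between the two events.
At one varve per year, 311 years elapsed between them.

311 yr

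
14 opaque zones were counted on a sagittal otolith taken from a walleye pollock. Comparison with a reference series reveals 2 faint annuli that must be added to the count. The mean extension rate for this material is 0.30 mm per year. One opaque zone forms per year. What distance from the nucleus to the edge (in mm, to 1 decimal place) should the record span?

Adjusted count: 14 + 2 = 16 opaque zones.
Predicted length = 0.30 mm/year × 16 years = 4.8 mm.

4.8 mm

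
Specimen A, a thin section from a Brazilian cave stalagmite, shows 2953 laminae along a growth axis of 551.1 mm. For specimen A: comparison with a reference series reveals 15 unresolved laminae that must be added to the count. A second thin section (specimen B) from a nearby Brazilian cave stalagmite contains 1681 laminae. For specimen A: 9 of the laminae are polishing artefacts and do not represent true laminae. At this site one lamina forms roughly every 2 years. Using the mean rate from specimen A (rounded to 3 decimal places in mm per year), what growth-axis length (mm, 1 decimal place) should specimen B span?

Specimen A: correcting the raw count gives 2953 − 9 + 15 = 2959 true laminae.
Specimen A: multiplying by 2 years per lamina: 2959 × 2 = 5918 years.
A: Extension rate ≈ 551.1 / 5918 = 0.093 mm/year.
Specimen B: at 2 years per lamina, 1681 × 2 = 3362 years. B's length ≈ 0.093 × 3362 = 312.7 mm.

312.7 mm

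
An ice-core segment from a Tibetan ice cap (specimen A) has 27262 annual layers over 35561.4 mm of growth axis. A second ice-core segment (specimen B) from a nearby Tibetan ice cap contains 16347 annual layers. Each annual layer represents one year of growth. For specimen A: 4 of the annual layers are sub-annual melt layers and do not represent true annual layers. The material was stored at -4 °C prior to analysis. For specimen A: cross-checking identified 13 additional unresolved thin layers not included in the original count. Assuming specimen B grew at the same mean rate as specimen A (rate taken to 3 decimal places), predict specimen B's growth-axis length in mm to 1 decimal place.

21316.5 mm

Specimen A: correcting the raw count gives 27262 − 4 + 13 = 27271 true annual layers.
A: Mean rate = 35561.4 mm / 27271 years ≈ 1.304 mm/yr.
B's length ≈ 1.304 × 16347 = 21316.5 mm.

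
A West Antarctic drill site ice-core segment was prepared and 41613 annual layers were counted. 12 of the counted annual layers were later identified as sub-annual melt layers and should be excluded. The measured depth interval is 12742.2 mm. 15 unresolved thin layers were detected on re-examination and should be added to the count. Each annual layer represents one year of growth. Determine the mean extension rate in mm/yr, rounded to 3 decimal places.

True annual layer count = 41613 − 12 + 15 = 41616.
12742.2 mm over 41616 years gives 12742.2 / 41616 ≈ 0.306 mm/yr.

0.306 mm/yr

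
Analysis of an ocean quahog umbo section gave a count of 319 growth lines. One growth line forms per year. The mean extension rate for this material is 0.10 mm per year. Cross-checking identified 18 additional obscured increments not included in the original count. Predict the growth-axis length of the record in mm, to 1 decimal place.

Correcting the raw count gives 319 + 18 = 337 true growth lines.
337 years at 0.10 mm/year gives 0.10 × 337 = 33.7 mm.

33.7 mm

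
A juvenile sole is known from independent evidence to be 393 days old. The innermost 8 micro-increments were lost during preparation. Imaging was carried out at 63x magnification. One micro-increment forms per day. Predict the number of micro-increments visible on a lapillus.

385 micro-increments

One micro-increment per day gives 393 micro-increments over 393 days.
Less the 8 uncaptured micro-increments: 393 − 8 = 385.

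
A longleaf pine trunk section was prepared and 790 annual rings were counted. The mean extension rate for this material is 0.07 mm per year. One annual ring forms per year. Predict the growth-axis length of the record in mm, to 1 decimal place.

The record spans 790 years at 0.07 mm per year.
790 years at 0.07 mm/year gives 0.07 × 790 = 55.3 mm.

55.3 mm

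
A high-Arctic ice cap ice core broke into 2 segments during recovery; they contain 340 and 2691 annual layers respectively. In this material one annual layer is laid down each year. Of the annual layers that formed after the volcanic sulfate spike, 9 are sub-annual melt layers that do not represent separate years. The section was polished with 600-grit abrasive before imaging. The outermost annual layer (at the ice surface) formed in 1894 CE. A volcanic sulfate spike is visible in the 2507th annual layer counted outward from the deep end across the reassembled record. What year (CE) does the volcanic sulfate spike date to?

Total annual layers = 340 + 2691 = 3031.
The volcanic sulfate spike sits at annual layer 2507 from the deep end, so 3031 − 2507 = 524 annual layers formed after it.
Removing the 9 false annual layers leaves 524 − 9 = 515 true annual layers beyond the volcanic sulfate spike.
Counting back 515 years from 1894 CE places the volcanic sulfate spike in 1894 − 515 = 1379 CE.

1379 CE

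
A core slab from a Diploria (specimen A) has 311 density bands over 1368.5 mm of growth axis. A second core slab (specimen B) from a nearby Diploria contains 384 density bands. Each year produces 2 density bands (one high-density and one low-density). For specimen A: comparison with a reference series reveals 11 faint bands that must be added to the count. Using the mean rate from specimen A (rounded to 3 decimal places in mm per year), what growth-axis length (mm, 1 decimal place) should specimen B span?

Specimen A: after corrections the count is 311 + 11 = 322 density bands.
Specimen A: with 2 density bands per year, 322 / 2 = 161 years.
A: Extension rate ≈ 1368.5 / 161 = 8.500 mm/year.
Specimen B: dividing by 2 density bands per year: 384 / 2 = 192 years. B's length ≈ 8.500 × 192 = 1632.0 mm.

1632.0 mm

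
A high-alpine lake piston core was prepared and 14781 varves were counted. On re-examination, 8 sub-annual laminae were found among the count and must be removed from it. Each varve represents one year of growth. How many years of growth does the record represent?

14773 yr

Correcting the raw count gives 14781 − 8 = 14773 true varves.
One varve per year makes the duration 14773 years.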